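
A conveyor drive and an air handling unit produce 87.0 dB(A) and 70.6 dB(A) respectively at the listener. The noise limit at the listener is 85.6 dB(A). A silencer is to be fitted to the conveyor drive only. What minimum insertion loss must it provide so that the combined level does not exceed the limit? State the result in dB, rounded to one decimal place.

Fixed contribution from the other source: Σ 10^(L/10) = 10^(70.6/10) = 1.148e+07 (70.60 dB(A)).
The limit corresponds to 10^(85.6/10) = 3.631e+08; subtracting the fixed part leaves 3.516e+08 for the conveyor drive, i.e. 85.46 dB(A).
So the conveyor drive must be reduced from 87.0 to 85.46 dB(A): IL = 1.54 dB.

1.5 dB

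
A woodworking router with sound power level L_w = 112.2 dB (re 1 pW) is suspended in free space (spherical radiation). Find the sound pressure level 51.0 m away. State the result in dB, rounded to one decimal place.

The power spreads over a sphere of area 4π·r², so L_p = L_w − 10·log₁₀(4π·r²).
4π·r² = 3.269e+04 m², 10·log₁₀ of that is 45.144 dB.
L_p = 112.2 − 45.144 = 67.06 dB.

67.1 dB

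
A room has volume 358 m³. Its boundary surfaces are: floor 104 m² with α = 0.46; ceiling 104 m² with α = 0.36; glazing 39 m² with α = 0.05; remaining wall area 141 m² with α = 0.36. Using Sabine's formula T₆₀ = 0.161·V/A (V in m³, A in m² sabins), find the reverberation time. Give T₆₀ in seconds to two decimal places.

0.42 s

Total absorption A = 104·0.46 + 104·0.36 + 39·0.05 + 141·0.36 = 137.99 m² sabins.
T₆₀ = 0.161·V/A = 0.161·358/137.99 = 0.418 s.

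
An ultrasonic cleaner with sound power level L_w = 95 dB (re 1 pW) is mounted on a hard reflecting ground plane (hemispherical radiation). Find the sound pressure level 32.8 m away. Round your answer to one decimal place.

Free-field hemispherical radiation: L_p = L_w − 10·log₁₀(2π·r²), r = 32.8 m.
2π·r² = 6760 m², 10·log₁₀ of that is 38.299 dB.
L_p = 95 − 38.299 = 56.70 dB.

56.7 dB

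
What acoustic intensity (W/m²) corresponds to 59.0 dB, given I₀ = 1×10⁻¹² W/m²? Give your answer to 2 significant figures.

7.9e-07 W/m²

I = I₀·10^(L/10) = 10⁻¹² × 10^(59.0/10) = 10^(-6.100).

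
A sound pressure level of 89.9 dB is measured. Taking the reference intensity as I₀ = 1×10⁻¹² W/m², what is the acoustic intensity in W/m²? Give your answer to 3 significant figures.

I/I₀ = 10^(89.9/10) = 9.772e+08, so I = 9.772e+08 × 10⁻¹² W/m².

0.000977 W/m²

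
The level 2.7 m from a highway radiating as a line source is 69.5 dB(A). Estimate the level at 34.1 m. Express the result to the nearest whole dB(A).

58 dB(A)

For a line source, L₂ = L₁ − 10·log₁₀(r₂/r₁).
L₂ = 69.5 − 10·log₁₀(34.1/2.7) = 69.5 − 11.014 = 58.49 dB(A).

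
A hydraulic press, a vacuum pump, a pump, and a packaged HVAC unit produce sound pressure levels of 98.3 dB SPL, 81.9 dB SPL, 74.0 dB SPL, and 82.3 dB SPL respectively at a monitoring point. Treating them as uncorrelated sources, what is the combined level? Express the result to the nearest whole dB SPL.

99 dB SPL

Incoherent sources combine by intensity addition: L_total = 10·log₁₀(Σ 10^(L_i/10)).
Σ 10^(L/10) = 10^(98.3/10) + 10^(81.9/10) + 10^(74.0/10) + 10^(82.3/10) = 7.111e+09.
L_total = 10·log₁₀(7.111e+09) = 98.52 dB SPL.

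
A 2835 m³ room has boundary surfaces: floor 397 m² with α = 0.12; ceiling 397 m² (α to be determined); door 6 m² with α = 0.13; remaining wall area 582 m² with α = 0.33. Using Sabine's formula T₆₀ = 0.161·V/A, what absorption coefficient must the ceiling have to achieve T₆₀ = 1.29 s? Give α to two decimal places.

0.29

From T₆₀ = 0.161·V/A, the target T₆₀ = 1.29 s needs A = 0.161·2835/1.29 = 353.83 m².
Absorption from the other surfaces = 397·0.12 + 6·0.13 + 582·0.33 = 240.48 m², so the ceiling must supply 113.35 m² over 397 m².
α = 113.35/397 = 0.286.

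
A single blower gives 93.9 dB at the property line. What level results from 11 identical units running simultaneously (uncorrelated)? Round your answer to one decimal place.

104.3 dB

N identical incoherent sources raise the level by 10·log₁₀ N.
L_total = 93.9 + 10·log₁₀(11) = 93.9 + 10.414 = 104.31 dB.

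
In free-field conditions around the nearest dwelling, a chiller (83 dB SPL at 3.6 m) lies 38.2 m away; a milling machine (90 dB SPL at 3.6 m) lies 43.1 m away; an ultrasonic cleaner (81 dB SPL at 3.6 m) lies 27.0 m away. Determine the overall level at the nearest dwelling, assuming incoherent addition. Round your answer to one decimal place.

Propagate each source to the receiver with L = L_ref − 20·log₁₀(r/r_ref), then add intensities.
chiller: 83 − 20·log₁₀(38.2/3.6) = 83 − 20.52 = 62.48 dB SPL.
milling machine: 90 − 20·log₁₀(43.1/3.6) = 90 − 21.56 = 68.44 dB SPL.
ultrasonic cleaner: 81 − 20·log₁₀(27.0/3.6) = 81 − 17.50 = 63.50 dB SPL.
Σ 10^(L/10) = 1.099e+07 → L_total = 10·log₁₀(1.099e+07) = 70.41 dB SPL.

70.4 dB SPL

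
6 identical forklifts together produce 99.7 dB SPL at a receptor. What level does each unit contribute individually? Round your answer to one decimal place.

91.9 dB SPL

For N identical incoherent sources L_total = L₁ + 10·log₁₀ N, so L₁ = 99.7 − 10·log₁₀(6) = 99.7 − 7.782.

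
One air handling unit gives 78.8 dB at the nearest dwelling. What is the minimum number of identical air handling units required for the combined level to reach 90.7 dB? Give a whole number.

16

Need L₁ + 10·log₁₀ N ≥ 90.7, i.e. log₁₀ N ≥ 1.19.
N ≥ 10^(11.9/10) = 15.488, so N = 16.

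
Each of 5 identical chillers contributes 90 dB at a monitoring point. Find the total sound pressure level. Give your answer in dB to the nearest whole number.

L_total = L₁ + 10·log₁₀ N for N identical incoherent sources.
L_total = 90 + 10·log₁₀(5) = 90 + 6.990 = 96.99 dB.

97 dB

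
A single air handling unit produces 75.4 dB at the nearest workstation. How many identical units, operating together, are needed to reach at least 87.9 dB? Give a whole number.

18

The shortfall is 87.9 − 75.4 = 12.5 dB, and N units add 10·log₁₀ N, so need 10·log₁₀ N ≥ 12.5.
N ≥ 10^(12.5/10) = 17.783, so N = 18.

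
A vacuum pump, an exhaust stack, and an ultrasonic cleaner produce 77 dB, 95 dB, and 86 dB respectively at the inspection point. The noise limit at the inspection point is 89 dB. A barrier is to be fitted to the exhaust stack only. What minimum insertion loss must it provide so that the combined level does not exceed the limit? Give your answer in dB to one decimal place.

9.6 dB

The untreated sources together contribute 10^(77/10) + 10^(86/10) = 4.482e+08, i.e. 86.51 dB.
The limit corresponds to 10^(89/10) = 7.943e+08; subtracting the fixed part leaves 3.461e+08 for the exhaust stack, i.e. 85.39 dB.
So the exhaust stack must be reduced from 95 to 85.39 dB: IL = 9.61 dB.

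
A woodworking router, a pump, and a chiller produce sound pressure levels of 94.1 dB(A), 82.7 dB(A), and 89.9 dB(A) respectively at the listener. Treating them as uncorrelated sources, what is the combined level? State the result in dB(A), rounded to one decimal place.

95.7 dB(A)

For uncorrelated sources the intensities add, so convert each level to linear form, sum, and take 10·log₁₀ of the total.
Σ 10^(L/10) = 10^(94.1/10) + 10^(82.7/10) + 10^(89.9/10) = 3.734e+09.
L_total = 10·log₁₀(3.734e+09) = 95.72 dB(A).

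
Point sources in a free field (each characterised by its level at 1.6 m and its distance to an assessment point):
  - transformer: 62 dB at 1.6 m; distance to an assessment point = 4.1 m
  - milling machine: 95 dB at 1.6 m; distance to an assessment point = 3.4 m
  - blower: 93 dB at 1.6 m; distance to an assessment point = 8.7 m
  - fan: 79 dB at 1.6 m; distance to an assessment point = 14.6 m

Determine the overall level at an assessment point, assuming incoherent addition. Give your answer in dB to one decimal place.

First find each source's level at the receiver (point-source: −20·log₁₀(r/r_ref)), then combine on an intensity basis.
transformer: 62 − 20·log₁₀(4.1/1.6) = 62 − 8.17 = 53.83 dB.
milling machine: 95 − 20·log₁₀(3.4/1.6) = 95 − 6.55 = 88.45 dB.
blower: 93 − 20·log₁₀(8.7/1.6) = 93 − 14.71 = 78.29 dB.
fan: 79 − 20·log₁₀(14.6/1.6) = 79 − 19.20 = 59.80 dB.
Σ 10^(L/10) = 7.690e+08 → L_total = 10·log₁₀(7.690e+08) = 88.86 dB.

88.9 dB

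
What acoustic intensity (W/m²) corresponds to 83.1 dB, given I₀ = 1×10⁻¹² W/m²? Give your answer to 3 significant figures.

0.000204 W/m²

I/I₀ = 10^(83.1/10) = 2.042e+08, so I = 2.042e+08 × 10⁻¹² W/m².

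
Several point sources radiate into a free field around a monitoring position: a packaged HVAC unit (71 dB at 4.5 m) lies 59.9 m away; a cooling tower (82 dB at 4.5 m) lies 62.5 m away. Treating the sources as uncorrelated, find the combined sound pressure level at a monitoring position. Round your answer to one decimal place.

59.5 dB

First find each source's level at the receiver (point-source: −20·log₁₀(r/r_ref)), then combine on an intensity basis.
packaged HVAC unit: 71 − 20·log₁₀(59.9/4.5) = 71 − 22.48 = 48.52 dB.
cooling tower: 82 − 20·log₁₀(62.5/4.5) = 82 − 22.85 = 59.15 dB.
Σ 10^(L/10) = 8.927e+05 → L_total = 10·log₁₀(8.927e+05) = 59.51 dB.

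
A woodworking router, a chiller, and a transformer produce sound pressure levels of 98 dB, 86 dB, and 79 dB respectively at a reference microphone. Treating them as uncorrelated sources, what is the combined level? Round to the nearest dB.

98 dB

For uncorrelated sources the intensities add, so convert each level to linear form, sum, and take 10·log₁₀ of the total.
Σ 10^(L/10) = 10^(98/10) + 10^(86/10) + 10^(79/10) = 6.787e+09.
L_total = 10·log₁₀(6.787e+09) = 98.32 dB.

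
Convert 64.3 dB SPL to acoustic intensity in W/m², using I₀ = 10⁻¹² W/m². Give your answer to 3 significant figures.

L = 10·log₁₀(I/I₀) ⇒ I = I₀·10^(L/10) = 10⁻¹² × 10^6.43.

2.69e-06 W/m²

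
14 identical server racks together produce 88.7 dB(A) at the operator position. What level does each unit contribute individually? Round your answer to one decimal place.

Dividing the total intensity by 14 lowers the level by 10·log₁₀ 14 = 11.461 dB: L₁ = 88.7 − 11.461.

77.2 dB(A)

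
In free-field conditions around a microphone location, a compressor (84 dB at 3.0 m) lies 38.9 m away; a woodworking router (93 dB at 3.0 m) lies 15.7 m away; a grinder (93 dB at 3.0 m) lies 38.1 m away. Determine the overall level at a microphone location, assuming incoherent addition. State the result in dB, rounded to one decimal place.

Propagate each source to the receiver with L = L_ref − 20·log₁₀(r/r_ref), then add intensities.
compressor: 84 − 20·log₁₀(38.9/3.0) = 84 − 22.26 = 61.74 dB.
woodworking router: 93 − 20·log₁₀(15.7/3.0) = 93 − 14.38 = 78.62 dB.
grinder: 93 − 20·log₁₀(38.1/3.0) = 93 − 22.08 = 70.92 dB.
Σ 10^(L/10) = 8.672e+07 → L_total = 10·log₁₀(8.672e+07) = 79.38 dB.

79.4 dB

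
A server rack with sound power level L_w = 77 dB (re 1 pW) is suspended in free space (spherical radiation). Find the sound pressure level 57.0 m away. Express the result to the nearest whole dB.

The power spreads over a sphere of area 4π·r², so L_p = L_w − 10·log₁₀(4π·r²).
4π·r² = 4.083e+04 m², 10·log₁₀ of that is 46.110 dB.
L_p = 77 − 46.110 = 30.89 dB.

31 dB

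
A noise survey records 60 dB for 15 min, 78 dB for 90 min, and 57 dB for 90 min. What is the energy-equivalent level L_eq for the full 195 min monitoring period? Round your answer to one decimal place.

L_eq = 10·log₁₀[(1/T)·Σ tᵢ·10^(Lᵢ/10)] with T = 195 min.
Σ tᵢ·10^(Lᵢ/10) = 15·10^(60/10) + 90·10^(78/10) + 90·10^(57/10) = 5.739e+09.
L_eq = 10·log₁₀(5.739e+09/195) = 74.69 dB.

74.7 dB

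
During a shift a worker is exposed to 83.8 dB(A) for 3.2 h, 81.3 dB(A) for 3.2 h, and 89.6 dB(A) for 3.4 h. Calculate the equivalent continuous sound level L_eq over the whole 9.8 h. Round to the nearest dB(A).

L_eq = 10·log₁₀[(1/T)·Σ tᵢ·10^(Lᵢ/10)] with T = 9.8 h.
Σ tᵢ·10^(Lᵢ/10) = 3.2·10^(83.8/10) + 3.2·10^(81.3/10) + 3.4·10^(89.6/10) = 4.300e+09.
L_eq = 10·log₁₀(4.300e+09/9.8) = 86.42 dB(A).

86 dB(A)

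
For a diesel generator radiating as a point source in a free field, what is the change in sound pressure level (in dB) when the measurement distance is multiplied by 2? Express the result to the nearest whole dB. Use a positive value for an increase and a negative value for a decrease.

Point-source spreading: ΔL = −20·log₁₀(r₂/r₁).
ΔL = −20·log₁₀(2) = -6.02 dB.

-6 dB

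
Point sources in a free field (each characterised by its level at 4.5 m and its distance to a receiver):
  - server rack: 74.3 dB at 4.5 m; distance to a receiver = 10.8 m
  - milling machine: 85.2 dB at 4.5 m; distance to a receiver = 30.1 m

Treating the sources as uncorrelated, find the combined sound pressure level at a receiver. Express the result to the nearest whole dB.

71 dB

Propagate each source to the receiver with L = L_ref − 20·log₁₀(r/r_ref), then add intensities.
server rack: 74.3 − 20·log₁₀(10.8/4.5) = 74.3 − 7.60 = 66.70 dB.
milling machine: 85.2 − 20·log₁₀(30.1/4.5) = 85.2 − 16.51 = 68.69 dB.
Σ 10^(L/10) = 1.207e+07 → L_total = 10·log₁₀(1.207e+07) = 70.82 dB.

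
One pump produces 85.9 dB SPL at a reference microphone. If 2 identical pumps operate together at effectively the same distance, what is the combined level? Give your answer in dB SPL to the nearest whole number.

With 2 equal, uncorrelated contributions the intensity is 2× that of one unit, giving a rise of 10·log₁₀ 2.
L_total = 85.9 + 10·log₁₀(2) = 85.9 + 3.010 = 88.91 dB SPL.

89 dB SPL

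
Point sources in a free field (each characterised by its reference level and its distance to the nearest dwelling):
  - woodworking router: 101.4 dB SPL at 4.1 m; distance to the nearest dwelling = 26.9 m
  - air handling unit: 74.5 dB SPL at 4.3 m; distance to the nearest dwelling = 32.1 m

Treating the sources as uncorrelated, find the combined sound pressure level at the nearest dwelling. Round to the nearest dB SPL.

85 dB SPL

Propagate each source to the receiver with L = L_ref − 20·log₁₀(r/r_ref), then add intensities.
woodworking router: 101.4 − 20·log₁₀(26.9/4.1) = 101.4 − 16.34 = 85.06 dB SPL.
air handling unit: 74.5 − 20·log₁₀(32.1/4.3) = 74.5 − 17.46 = 57.04 dB SPL.
Σ 10^(L/10) = 3.212e+08 → L_total = 10·log₁₀(3.212e+08) = 85.07 dB SPL.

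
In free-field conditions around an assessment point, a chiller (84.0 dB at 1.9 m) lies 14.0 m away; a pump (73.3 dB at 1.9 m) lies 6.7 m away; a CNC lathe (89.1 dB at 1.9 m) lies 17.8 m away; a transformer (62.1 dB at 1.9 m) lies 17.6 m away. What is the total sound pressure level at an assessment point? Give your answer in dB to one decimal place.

Propagate each source to the receiver with L = L_ref − 20·log₁₀(r/r_ref), then add intensities.
chiller: 84.0 − 20·log₁₀(14.0/1.9) = 84.0 − 17.35 = 66.65 dB.
pump: 73.3 − 20·log₁₀(6.7/1.9) = 73.3 − 10.95 = 62.35 dB.
CNC lathe: 89.1 − 20·log₁₀(17.8/1.9) = 89.1 − 19.43 = 69.67 dB.
transformer: 62.1 − 20·log₁₀(17.6/1.9) = 62.1 − 19.34 = 42.76 dB.
Σ 10^(L/10) = 1.563e+07 → L_total = 10·log₁₀(1.563e+07) = 71.94 dB.

71.9 dB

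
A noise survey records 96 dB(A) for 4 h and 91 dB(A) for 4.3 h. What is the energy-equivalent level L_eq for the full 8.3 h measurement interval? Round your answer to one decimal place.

Weight each interval's intensity by its duration and average over T = 8.3 h:
Σ tᵢ·10^(Lᵢ/10) = 4·10^(96/10) + 4.3·10^(91/10) = 2.134e+10.
L_eq = 10·log₁₀(2.134e+10/8.3) = 94.10 dB(A).

94.1 dB(A)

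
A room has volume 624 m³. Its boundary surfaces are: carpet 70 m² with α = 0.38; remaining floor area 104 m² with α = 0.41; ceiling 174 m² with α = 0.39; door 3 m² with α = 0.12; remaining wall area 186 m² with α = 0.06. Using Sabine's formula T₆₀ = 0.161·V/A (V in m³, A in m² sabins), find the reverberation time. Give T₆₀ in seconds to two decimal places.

0.68 s

A = Σ Sᵢαᵢ = 70·0.38 + 104·0.41 + 174·0.39 + 3·0.12 + 186·0.06 = 148.62 m².
T₆₀ = 0.161·V/A = 0.161·624/148.62 = 0.676 s.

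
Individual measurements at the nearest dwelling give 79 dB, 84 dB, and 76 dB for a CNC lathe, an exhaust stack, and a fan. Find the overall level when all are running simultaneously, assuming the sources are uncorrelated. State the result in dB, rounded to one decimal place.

85.7 dB

Incoherent sources combine by intensity addition: L_total = 10·log₁₀(Σ 10^(L_i/10)).
Σ 10^(L/10) = 10^(79/10) + 10^(84/10) + 10^(76/10) = 3.704e+08.
L_total = 10·log₁₀(3.704e+08) = 85.69 dB.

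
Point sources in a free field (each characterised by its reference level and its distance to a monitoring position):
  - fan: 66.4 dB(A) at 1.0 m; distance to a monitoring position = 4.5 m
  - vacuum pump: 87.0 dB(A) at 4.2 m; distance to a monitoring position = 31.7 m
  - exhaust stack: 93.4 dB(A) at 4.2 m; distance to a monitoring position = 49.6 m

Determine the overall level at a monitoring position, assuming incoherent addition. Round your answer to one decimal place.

73.9 dB(A)

Apply inverse-square spreading to bring every level to the receiver, then sum 10^(L/10).
fan: 66.4 − 20·log₁₀(4.5/1.0) = 66.4 − 13.06 = 53.34 dB(A).
vacuum pump: 87.0 − 20·log₁₀(31.7/4.2) = 87.0 − 17.56 = 69.44 dB(A).
exhaust stack: 93.4 − 20·log₁₀(49.6/4.2) = 93.4 − 21.44 = 71.96 dB(A).
Σ 10^(L/10) = 2.470e+07 → L_total = 10·log₁₀(2.470e+07) = 73.93 dB(A).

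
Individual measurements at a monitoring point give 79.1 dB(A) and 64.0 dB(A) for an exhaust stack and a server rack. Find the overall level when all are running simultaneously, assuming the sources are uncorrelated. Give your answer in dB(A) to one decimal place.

79.2 dB(A)

Incoherent sources combine by intensity addition: L_total = 10·log₁₀(Σ 10^(L_i/10)).
Σ 10^(L/10) = 10^(79.1/10) + 10^(64.0/10) = 8.379e+07.
L_total = 10·log₁₀(8.379e+07) = 79.23 dB(A).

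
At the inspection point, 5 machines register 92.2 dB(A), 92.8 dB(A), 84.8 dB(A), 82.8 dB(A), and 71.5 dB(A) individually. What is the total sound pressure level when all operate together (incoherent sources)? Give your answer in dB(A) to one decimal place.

For uncorrelated sources the intensities add, so convert each level to linear form, sum, and take 10·log₁₀ of the total.
Σ 10^(L/10) = 10^(92.2/10) + 10^(92.8/10) + 10^(84.8/10) + 10^(82.8/10) + 10^(71.5/10) = 4.072e+09.
L_total = 10·log₁₀(4.072e+09) = 96.10 dB(A).

96.1 dB(A)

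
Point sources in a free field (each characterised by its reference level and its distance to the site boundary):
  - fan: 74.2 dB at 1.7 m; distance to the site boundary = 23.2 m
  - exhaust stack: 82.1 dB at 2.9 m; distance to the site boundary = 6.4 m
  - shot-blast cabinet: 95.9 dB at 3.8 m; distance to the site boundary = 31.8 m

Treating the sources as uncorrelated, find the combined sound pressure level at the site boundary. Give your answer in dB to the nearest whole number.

79 dB

Propagate each source to the receiver with L = L_ref − 20·log₁₀(r/r_ref), then add intensities.
fan: 74.2 − 20·log₁₀(23.2/1.7) = 74.2 − 22.70 = 51.50 dB.
exhaust stack: 82.1 − 20·log₁₀(6.4/2.9) = 82.1 − 6.88 = 75.22 dB.
shot-blast cabinet: 95.9 − 20·log₁₀(31.8/3.8) = 95.9 − 18.45 = 77.45 dB.
Σ 10^(L/10) = 8.899e+07 → L_total = 10·log₁₀(8.899e+07) = 79.49 dB.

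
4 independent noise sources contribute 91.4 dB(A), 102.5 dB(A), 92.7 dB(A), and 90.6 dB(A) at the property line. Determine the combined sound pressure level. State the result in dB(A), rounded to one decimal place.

103.5 dB(A)

Incoherent sources combine by intensity addition: L_total = 10·log₁₀(Σ 10^(L_i/10)).
Σ 10^(L/10) = 10^(91.4/10) + 10^(102.5/10) + 10^(92.7/10) + 10^(90.6/10) = 2.217e+10.
L_total = 10·log₁₀(2.217e+10) = 103.46 dB(A).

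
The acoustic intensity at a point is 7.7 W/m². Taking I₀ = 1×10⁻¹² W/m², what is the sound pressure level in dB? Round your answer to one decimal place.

Dividing by I₀ shifts the exponent by 12: I/I₀ = 7.7×10^12.
L = 10·(0.8865 + 12) = 128.86 dB.

128.9 dB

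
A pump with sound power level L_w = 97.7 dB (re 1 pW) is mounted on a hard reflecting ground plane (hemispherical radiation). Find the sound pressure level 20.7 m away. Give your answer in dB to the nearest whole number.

63 dB

Free-field hemispherical radiation: L_p = L_w − 10·log₁₀(2π·r²), r = 20.7 m.
2π·r² = 2692 m², 10·log₁₀ of that is 34.301 dB.
L_p = 97.7 − 34.301 = 63.40 dB.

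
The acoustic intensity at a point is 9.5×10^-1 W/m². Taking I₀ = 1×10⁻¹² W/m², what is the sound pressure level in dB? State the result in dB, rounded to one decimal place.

I/I₀ = 9.5×10^-1/10⁻¹² = 9.5×10^11, and L = 10·log₁₀(I/I₀).
L = 10·(0.9777 + 11) = 119.78 dB.

119.8 dB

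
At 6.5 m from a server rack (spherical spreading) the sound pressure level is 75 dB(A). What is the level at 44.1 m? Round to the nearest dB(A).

Point-source attenuation: ΔL = 20·log₁₀(r₂/r₁) = 20·log₁₀(44.1/6.5) = 16.631 dB.
L₂ = 75 − 20·log₁₀(44.1/6.5) = 75 − 16.631 = 58.37 dB(A).

58 dB(A)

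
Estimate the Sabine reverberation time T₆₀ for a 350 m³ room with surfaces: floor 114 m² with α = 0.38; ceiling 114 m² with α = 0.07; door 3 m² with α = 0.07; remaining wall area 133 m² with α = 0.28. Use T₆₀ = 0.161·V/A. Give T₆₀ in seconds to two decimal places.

0.63 s

Summing Sᵢαᵢ: 114·0.38 + 114·0.07 + 3·0.07 + 133·0.28 = 88.75 m².
T₆₀ = 0.161·V/A = 0.161·350/88.75 = 0.635 s.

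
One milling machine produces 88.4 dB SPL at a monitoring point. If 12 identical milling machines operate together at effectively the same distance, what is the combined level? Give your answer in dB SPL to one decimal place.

99.2 dB SPL

With 12 equal, uncorrelated contributions the intensity is 12× that of one unit, giving a rise of 10·log₁₀ 12.
L_total = 88.4 + 10·log₁₀(12) = 88.4 + 10.792 = 99.19 dB SPL.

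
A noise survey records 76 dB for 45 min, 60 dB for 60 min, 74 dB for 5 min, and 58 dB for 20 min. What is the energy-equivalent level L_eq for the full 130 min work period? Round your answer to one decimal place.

71.8 dB

L_eq = 10·log₁₀[(1/T)·Σ tᵢ·10^(Lᵢ/10)] with T = 130 min.
Σ tᵢ·10^(Lᵢ/10) = 45·10^(76/10) + 60·10^(60/10) + 5·10^(74/10) + 20·10^(58/10) = 1.990e+09.
L_eq = 10·log₁₀(1.990e+09/130) = 71.85 dB.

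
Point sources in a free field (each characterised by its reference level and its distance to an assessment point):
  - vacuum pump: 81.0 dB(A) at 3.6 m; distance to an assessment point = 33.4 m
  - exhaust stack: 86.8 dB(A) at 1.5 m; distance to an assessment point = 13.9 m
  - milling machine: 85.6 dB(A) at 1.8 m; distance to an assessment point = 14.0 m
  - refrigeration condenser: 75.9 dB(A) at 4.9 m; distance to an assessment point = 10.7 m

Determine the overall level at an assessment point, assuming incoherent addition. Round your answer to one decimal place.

73.3 dB(A)

Apply inverse-square spreading to bring every level to the receiver, then sum 10^(L/10).
vacuum pump: 81.0 − 20·log₁₀(33.4/3.6) = 81.0 − 19.35 = 61.65 dB(A).
exhaust stack: 86.8 − 20·log₁₀(13.9/1.5) = 86.8 − 19.34 = 67.46 dB(A).
milling machine: 85.6 − 20·log₁₀(14.0/1.8) = 85.6 − 17.82 = 67.78 dB(A).
refrigeration condenser: 75.9 − 20·log₁₀(10.7/4.9) = 75.9 − 6.78 = 69.12 dB(A).
Σ 10^(L/10) = 2.120e+07 → L_total = 10·log₁₀(2.120e+07) = 73.26 dB(A).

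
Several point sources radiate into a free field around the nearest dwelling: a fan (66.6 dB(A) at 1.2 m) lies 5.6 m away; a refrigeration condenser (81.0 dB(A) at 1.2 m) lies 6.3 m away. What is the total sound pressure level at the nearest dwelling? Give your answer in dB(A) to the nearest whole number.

First find each source's level at the receiver (point-source: −20·log₁₀(r/r_ref)), then combine on an intensity basis.
fan: 66.6 − 20·log₁₀(5.6/1.2) = 66.6 − 13.38 = 53.22 dB(A).
refrigeration condenser: 81.0 − 20·log₁₀(6.3/1.2) = 81.0 − 14.40 = 66.60 dB(A).
Σ 10^(L/10) = 4.777e+06 → L_total = 10·log₁₀(4.777e+06) = 66.79 dB(A).

67 dB(A)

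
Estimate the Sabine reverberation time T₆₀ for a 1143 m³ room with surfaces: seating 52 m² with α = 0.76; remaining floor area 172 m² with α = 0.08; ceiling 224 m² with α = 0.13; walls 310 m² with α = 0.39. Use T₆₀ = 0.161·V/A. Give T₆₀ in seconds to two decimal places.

Total absorption A = 52·0.76 + 172·0.08 + 224·0.13 + 310·0.39 = 203.30 m² sabins.
T₆₀ = 0.161·V/A = 0.161·1143/203.30 = 0.905 s.

0.91 s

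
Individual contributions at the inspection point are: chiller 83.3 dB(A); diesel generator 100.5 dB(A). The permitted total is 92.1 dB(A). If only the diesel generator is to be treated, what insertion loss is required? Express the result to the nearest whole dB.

9 dB

Everything except the diesel generator sums to 10^(83.3/10) = 2.138e+08 in linear terms, 83.30 dB(A).
To meet 92.1 dB(A) overall, the treated diesel generator may contribute at most 10^(92.1/10) − 2.138e+08 = 1.408e+09, i.e. 91.49 dB(A).
Required insertion loss = 100.5 − 91.49 = 9.01 dB.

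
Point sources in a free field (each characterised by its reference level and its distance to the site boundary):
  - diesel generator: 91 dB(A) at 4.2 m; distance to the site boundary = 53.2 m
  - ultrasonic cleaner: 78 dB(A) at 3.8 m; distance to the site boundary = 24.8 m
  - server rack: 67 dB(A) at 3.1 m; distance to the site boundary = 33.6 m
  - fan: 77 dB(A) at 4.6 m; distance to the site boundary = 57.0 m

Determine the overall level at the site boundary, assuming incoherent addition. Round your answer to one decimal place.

69.9 dB(A)

Propagate each source to the receiver with L = L_ref − 20·log₁₀(r/r_ref), then add intensities.
diesel generator: 91 − 20·log₁₀(53.2/4.2) = 91 − 22.05 = 68.95 dB(A).
ultrasonic cleaner: 78 − 20·log₁₀(24.8/3.8) = 78 − 16.29 = 61.71 dB(A).
server rack: 67 − 20·log₁₀(33.6/3.1) = 67 − 20.70 = 46.30 dB(A).
fan: 77 − 20·log₁₀(57.0/4.6) = 77 − 21.86 = 55.14 dB(A).
Σ 10^(L/10) = 9.697e+06 → L_total = 10·log₁₀(9.697e+06) = 69.87 dB(A).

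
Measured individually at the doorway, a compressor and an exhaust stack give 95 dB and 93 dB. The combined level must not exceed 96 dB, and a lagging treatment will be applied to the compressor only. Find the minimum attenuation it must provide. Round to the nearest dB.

The untreated sources together contribute 10^(93/10) = 1.995e+09, i.e. 93.00 dB.
To meet 96 dB overall, the treated compressor may contribute at most 10^(96/10) − 1.995e+09 = 1.986e+09, i.e. 92.98 dB.
Required insertion loss = 95 − 92.98 = 2.02 dB.

2 dB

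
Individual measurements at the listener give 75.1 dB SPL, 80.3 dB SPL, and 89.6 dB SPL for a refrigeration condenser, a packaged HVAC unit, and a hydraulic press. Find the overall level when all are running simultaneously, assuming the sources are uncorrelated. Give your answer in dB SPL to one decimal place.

Incoherent sources combine by intensity addition: L_total = 10·log₁₀(Σ 10^(L_i/10)).
Σ 10^(L/10) = 10^(75.1/10) + 10^(80.3/10) + 10^(89.6/10) = 1.052e+09.
L_total = 10·log₁₀(1.052e+09) = 90.22 dB SPL.

90.2 dB SPL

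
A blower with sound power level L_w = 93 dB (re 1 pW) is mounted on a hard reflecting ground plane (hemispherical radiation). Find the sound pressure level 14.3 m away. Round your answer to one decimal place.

61.9 dB

L_p = L_w − 10·log₁₀(2π·r²) with r = 14.3 m.
2π·r² = 1285 m², 10·log₁₀ of that is 31.089 dB.
L_p = 93 − 31.089 = 61.91 dB.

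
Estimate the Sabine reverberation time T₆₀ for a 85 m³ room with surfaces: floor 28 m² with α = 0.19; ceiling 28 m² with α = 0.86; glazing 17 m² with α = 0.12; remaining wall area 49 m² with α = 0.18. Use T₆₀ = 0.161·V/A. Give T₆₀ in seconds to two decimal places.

A = Σ Sᵢαᵢ = 28·0.19 + 28·0.86 + 17·0.12 + 49·0.18 = 40.26 m².
T₆₀ = 0.161 × 85 / 40.26 = 0.340 s.

0.34 s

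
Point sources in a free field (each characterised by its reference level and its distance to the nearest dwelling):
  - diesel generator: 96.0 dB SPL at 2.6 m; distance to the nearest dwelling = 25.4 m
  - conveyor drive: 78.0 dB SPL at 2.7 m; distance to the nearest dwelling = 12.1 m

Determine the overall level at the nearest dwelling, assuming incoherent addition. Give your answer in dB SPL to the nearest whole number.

Apply inverse-square spreading to bring every level to the receiver, then sum 10^(L/10).
diesel generator: 96.0 − 20·log₁₀(25.4/2.6) = 96.0 − 19.80 = 76.20 dB SPL.
conveyor drive: 78.0 − 20·log₁₀(12.1/2.7) = 78.0 − 13.03 = 64.97 dB SPL.
Σ 10^(L/10) = 4.486e+07 → L_total = 10·log₁₀(4.486e+07) = 76.52 dB SPL.

77 dB SPL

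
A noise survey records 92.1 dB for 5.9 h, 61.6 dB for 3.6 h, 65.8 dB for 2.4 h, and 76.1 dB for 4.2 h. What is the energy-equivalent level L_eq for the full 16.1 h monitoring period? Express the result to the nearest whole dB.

88 dB

The energy average is taken in the linear domain: L_eq = 10·log₁₀[(Σ tᵢ·10^(Lᵢ/10))/T], T = 16.1 h.
Σ tᵢ·10^(Lᵢ/10) = 5.9·10^(92.1/10) + 3.6·10^(61.6/10) + 2.4·10^(65.8/10) + 4.2·10^(76.1/10) = 9.754e+09.
L_eq = 10·log₁₀(9.754e+09/16.1) = 87.82 dB.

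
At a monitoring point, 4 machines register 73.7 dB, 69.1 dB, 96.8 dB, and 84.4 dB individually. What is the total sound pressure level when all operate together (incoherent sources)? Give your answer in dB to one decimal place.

For uncorrelated sources the intensities add, so convert each level to linear form, sum, and take 10·log₁₀ of the total.
Σ 10^(L/10) = 10^(73.7/10) + 10^(69.1/10) + 10^(96.8/10) + 10^(84.4/10) = 5.093e+09.
L_total = 10·log₁₀(5.093e+09) = 97.07 dB.

97.1 dB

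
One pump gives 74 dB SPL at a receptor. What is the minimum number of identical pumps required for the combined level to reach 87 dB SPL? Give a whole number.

20

N identical sources give L₁ + 10·log₁₀ N, so require 10·log₁₀ N ≥ 87 − 74 = 13.0 dB.
N ≥ 10^(13.0/10) = 19.953, so N = 20.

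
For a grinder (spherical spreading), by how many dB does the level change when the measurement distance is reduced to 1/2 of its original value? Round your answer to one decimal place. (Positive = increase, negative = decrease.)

+6.0 dB

With spherical spreading the level changes by −20·log₁₀(r₂/r₁).
ΔL = −20·log₁₀(0.5) = +6.02 dB.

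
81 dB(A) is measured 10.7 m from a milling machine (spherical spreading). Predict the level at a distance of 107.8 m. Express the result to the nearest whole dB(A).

61 dB(A)

For a point source, L₂ = L₁ − 20·log₁₀(r₂/r₁).
L₂ = 81 − 20·log₁₀(107.8/10.7) = 81 − 20.065 = 60.94 dB(A).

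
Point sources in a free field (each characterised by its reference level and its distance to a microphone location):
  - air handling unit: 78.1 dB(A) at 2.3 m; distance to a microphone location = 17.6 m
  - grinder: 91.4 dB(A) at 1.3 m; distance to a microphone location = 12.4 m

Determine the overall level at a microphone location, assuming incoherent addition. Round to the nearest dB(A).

Apply inverse-square spreading to bring every level to the receiver, then sum 10^(L/10).
air handling unit: 78.1 − 20·log₁₀(17.6/2.3) = 78.1 − 17.68 = 60.42 dB(A).
grinder: 91.4 − 20·log₁₀(12.4/1.3) = 91.4 − 19.59 = 71.81 dB(A).
Σ 10^(L/10) = 1.627e+07 → L_total = 10·log₁₀(1.627e+07) = 72.12 dB(A).

72 dB(A)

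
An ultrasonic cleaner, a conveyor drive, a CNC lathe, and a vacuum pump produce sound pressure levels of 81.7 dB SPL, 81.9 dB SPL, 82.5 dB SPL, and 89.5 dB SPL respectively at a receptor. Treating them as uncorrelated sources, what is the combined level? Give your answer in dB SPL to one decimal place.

91.4 dB SPL

Incoherent sources combine by intensity addition: L_total = 10·log₁₀(Σ 10^(L_i/10)).
Σ 10^(L/10) = 10^(81.7/10) + 10^(81.9/10) + 10^(82.5/10) + 10^(89.5/10) = 1.372e+09.
L_total = 10·log₁₀(1.372e+09) = 91.37 dB SPL.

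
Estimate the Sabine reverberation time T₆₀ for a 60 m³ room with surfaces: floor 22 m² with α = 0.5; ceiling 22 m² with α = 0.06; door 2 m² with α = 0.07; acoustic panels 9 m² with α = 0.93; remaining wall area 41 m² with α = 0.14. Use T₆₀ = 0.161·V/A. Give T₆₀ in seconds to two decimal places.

0.36 s

Total absorption A = 22·0.5 + 22·0.06 + 2·0.07 + 9·0.93 + 41·0.14 = 26.57 m² sabins.
T₆₀ = 0.161 × 60 / 26.57 = 0.364 s.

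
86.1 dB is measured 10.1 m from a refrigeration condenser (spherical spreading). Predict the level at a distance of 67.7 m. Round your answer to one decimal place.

69.6 dB

For a point source, L₂ = L₁ − 20·log₁₀(r₂/r₁).
L₂ = 86.1 − 20·log₁₀(67.7/10.1) = 86.1 − 16.525 = 69.57 dB.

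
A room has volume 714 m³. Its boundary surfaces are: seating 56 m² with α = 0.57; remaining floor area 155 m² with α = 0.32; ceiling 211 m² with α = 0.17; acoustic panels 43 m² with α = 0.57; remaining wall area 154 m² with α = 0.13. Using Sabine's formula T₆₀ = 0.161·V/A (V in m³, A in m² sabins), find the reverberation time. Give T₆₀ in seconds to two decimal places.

0.71 s

Summing Sᵢαᵢ: 56·0.57 + 155·0.32 + 211·0.17 + 43·0.57 + 154·0.13 = 161.92 m².
T₆₀ = 0.161·V/A = 0.161·714/161.92 = 0.710 s.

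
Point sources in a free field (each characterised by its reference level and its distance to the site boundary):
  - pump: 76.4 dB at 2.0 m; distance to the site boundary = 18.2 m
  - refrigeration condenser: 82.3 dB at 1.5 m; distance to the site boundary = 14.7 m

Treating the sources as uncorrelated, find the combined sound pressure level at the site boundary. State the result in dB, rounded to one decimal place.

63.6 dB

First find each source's level at the receiver (point-source: −20·log₁₀(r/r_ref)), then combine on an intensity basis.
pump: 76.4 − 20·log₁₀(18.2/2.0) = 76.4 − 19.18 = 57.22 dB.
refrigeration condenser: 82.3 − 20·log₁₀(14.7/1.5) = 82.3 − 19.82 = 62.48 dB.
Σ 10^(L/10) = 2.295e+06 → L_total = 10·log₁₀(2.295e+06) = 63.61 dB.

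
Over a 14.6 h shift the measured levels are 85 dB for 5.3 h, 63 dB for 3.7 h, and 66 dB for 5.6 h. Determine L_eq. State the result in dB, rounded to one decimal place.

Weight each interval's intensity by its duration and average over T = 14.6 h:
Σ tᵢ·10^(Lᵢ/10) = 5.3·10^(85/10) + 3.7·10^(63/10) + 5.6·10^(66/10) = 1.706e+09.
L_eq = 10·log₁₀(1.706e+09/14.6) = 80.68 dB.

80.7 dB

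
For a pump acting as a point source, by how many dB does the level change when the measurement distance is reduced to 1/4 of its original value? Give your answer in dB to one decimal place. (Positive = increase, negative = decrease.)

+12.0 dB

With spherical spreading the level changes by −20·log₁₀(r₂/r₁).
ΔL = −20·log₁₀(0.25) = +12.04 dB.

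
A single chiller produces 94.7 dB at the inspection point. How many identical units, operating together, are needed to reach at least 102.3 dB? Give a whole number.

N identical sources give L₁ + 10·log₁₀ N, so require 10·log₁₀ N ≥ 102.3 − 94.7 = 7.6 dB.
N ≥ 10^(7.6/10) = 5.754, so N = 6.

6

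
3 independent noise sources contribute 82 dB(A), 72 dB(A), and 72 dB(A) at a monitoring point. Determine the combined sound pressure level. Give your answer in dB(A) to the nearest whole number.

83 dB(A)

Incoherent sources combine by intensity addition: L_total = 10·log₁₀(Σ 10^(L_i/10)).
Σ 10^(L/10) = 10^(82/10) + 10^(72/10) + 10^(72/10) = 1.902e+08.
L_total = 10·log₁₀(1.902e+08) = 82.79 dB(A).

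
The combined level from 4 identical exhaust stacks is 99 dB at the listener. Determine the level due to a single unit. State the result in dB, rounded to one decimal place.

93.0 dB

4 equal contributions raise the level by 10·log₁₀ 4 = 6.021 dB, so each unit alone gives 99 − 6.021.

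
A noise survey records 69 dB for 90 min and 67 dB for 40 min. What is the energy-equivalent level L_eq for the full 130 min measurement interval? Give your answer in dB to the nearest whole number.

The energy average is taken in the linear domain: L_eq = 10·log₁₀[(Σ tᵢ·10^(Lᵢ/10))/T], T = 130 min.
Σ tᵢ·10^(Lᵢ/10) = 90·10^(69/10) + 40·10^(67/10) = 9.154e+08.
L_eq = 10·log₁₀(9.154e+08/130) = 68.48 dB.

68 dB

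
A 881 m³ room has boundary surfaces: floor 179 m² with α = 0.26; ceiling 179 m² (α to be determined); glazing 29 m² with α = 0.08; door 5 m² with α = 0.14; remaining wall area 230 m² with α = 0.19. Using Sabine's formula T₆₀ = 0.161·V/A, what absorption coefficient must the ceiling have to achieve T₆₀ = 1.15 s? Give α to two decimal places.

0.17

From T₆₀ = 0.161·V/A, the target T₆₀ = 1.15 s needs A = 0.161·881/1.15 = 123.34 m².
Absorption from the other surfaces = 179·0.26 + 29·0.08 + 5·0.14 + 230·0.19 = 93.26 m², so the ceiling must supply 30.08 m² over 179 m².
α = 30.08/179 = 0.168.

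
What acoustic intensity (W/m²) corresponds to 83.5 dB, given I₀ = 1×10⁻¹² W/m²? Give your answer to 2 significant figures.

0.00022 W/m²

I/I₀ = 10^(83.5/10) = 2.239e+08, so I = 2.239e+08 × 10⁻¹² W/m².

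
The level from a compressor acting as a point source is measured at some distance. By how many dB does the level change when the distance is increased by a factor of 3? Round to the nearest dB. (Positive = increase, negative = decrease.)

-10 dB

Point-source spreading: ΔL = −20·log₁₀(r₂/r₁).
ΔL = −20·log₁₀(3) = -9.54 dB.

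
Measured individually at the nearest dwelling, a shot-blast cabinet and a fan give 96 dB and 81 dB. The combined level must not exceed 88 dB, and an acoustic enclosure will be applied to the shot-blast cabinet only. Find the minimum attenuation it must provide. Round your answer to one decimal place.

9.0 dB

Everything except the shot-blast cabinet sums to 10^(81/10) = 1.259e+08 in linear terms, 81.00 dB.
The limit corresponds to 10^(88/10) = 6.310e+08; subtracting the fixed part leaves 5.051e+08 for the shot-blast cabinet, i.e. 87.03 dB.
So the shot-blast cabinet must be reduced from 96 to 87.03 dB: IL = 8.97 dB.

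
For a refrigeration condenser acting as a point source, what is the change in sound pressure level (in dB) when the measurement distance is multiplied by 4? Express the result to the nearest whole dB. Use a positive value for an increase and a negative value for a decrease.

-12 dB

With spherical spreading the level changes by −20·log₁₀(r₂/r₁).
ΔL = −20·log₁₀(4) = -12.04 dB.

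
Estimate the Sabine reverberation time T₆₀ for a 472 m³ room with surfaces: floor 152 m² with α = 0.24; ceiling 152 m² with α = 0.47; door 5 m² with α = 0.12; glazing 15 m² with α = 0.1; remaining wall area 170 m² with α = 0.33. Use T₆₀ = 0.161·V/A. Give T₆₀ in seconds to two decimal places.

0.46 s

A = Σ Sᵢαᵢ = 152·0.24 + 152·0.47 + 5·0.12 + 15·0.1 + 170·0.33 = 166.12 m².
T₆₀ = 0.161·V/A = 0.161·472/166.12 = 0.457 s.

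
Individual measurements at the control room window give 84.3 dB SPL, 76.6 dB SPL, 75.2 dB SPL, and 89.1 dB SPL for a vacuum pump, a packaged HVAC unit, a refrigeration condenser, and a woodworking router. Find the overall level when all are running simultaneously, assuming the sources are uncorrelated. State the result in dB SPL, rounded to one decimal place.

Incoherent sources combine by intensity addition: L_total = 10·log₁₀(Σ 10^(L_i/10)).
Σ 10^(L/10) = 10^(84.3/10) + 10^(76.6/10) + 10^(75.2/10) + 10^(89.1/10) = 1.161e+09.
L_total = 10·log₁₀(1.161e+09) = 90.65 dB SPL.

90.6 dB SPL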